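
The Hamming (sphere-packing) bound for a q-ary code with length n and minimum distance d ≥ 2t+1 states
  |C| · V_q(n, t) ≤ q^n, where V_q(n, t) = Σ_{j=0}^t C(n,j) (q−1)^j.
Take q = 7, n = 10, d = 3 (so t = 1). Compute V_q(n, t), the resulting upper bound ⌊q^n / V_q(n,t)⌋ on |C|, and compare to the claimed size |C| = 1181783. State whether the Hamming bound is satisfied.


V_q(n, t) = 61, q^n = 282475249, Hamming bound = 4630741, |C| = 1181783 ≤ bound (satisfied).

Step 1: Compute V_q(n, t) = Σ_{j=0}^1 C(n, j) (q−1)^j.
  j = 0: C(10,0)·(6)^0 = 1·1 = 1.
  j = 1: C(10,1)·(6)^1 = 10·6 = 60.
  V_q(n, t) = 1 + 60 = 61.
Step 2: q^n = 7^10 = 282475249.
Step 3: Hamming bound ⌊q^n / V_q(n,t)⌋ = ⌊282475249/61⌋ = 4630741.
Step 4: Compare |C| = 1181783 to 4630741: satisfied.
The claimed |C| lies below the Hamming bound.


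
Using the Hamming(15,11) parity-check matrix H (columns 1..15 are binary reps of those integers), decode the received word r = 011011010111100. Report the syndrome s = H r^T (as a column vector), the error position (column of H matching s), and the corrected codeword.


s = (1, 0, 1, 0)^T, error position = 10, corrected codeword c = 011011010011100

Compute s = H r^T mod 2 one row at a time:
  s_1 = 1 + 0 + 1 + 1 + 1 + 1 + 0 + 0 = 5 ≡ 1 (mod 2).
  s_2 = 0 + 1 + 1 + 0 + 1 + 1 + 0 + 0 = 4 ≡ 0 (mod 2).
  s_3 = 1 + 1 + 1 + 0 + 1 + 1 + 0 + 0 = 5 ≡ 1 (mod 2).
  s_4 = 0 + 1 + 1 + 0 + 0 + 1 + 1 + 0 = 4 ≡ 0 (mod 2).
s = (1, 0, 1, 0)^T — this equals column 10 of H (binary 1010), so error is at position 10.
Correct: flip bit 10 of r = 011011010111100 to get c = 011011010011100.


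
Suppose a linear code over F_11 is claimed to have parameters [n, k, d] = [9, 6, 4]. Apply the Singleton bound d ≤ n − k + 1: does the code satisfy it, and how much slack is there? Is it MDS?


Singleton RHS = n − k + 1 = 4, slack = 0, bound satisfied, MDS.

Singleton bound: d ≤ n − k + 1.
Here n = 9, k = 6, so n − k + 1 = 4.
Given d = 4, check d ≤ 4: YES.
Slack = (n − k + 1) − d = 0.
The code is MDS (slack = 0).
Description: the claimed parameters are [9, 6, 4]_11; such a code would be MDS (meets Singleton bound).


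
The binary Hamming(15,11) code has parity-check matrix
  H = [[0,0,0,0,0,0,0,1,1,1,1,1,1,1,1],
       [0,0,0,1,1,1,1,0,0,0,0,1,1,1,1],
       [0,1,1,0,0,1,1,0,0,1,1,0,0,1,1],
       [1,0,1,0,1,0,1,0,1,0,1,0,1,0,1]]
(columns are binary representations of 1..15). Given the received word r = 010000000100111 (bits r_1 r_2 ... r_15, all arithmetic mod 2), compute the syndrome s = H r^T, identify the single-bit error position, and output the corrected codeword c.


s = (0, 1, 0, 0)^T, error position = 4, corrected codeword c = 010100000100111

Compute s = H r^T mod 2 one row at a time:
  s_1 = 0 + 0 + 1 + 0 + 0 + 1 + 1 + 1 = 4 ≡ 0 (mod 2).
  s_2 = 0 + 0 + 0 + 0 + 0 + 1 + 1 + 1 = 3 ≡ 1 (mod 2).
  s_3 = 1 + 0 + 0 + 0 + 1 + 0 + 1 + 1 = 4 ≡ 0 (mod 2).
  s_4 = 0 + 0 + 0 + 0 + 0 + 0 + 1 + 1 = 2 ≡ 0 (mod 2).
s = (0, 1, 0, 0)^T — this equals column 4 of H (binary 0100), so error is at position 4.
Correct: flip bit 4 of r = 010000000100111 to get c = 010100000100111.


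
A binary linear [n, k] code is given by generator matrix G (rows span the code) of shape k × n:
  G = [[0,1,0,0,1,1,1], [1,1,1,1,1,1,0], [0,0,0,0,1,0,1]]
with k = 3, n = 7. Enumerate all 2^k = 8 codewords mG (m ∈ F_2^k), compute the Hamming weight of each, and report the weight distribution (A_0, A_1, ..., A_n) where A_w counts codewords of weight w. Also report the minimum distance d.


Weight distribution: A_0 = 1, A_2 = 2, A_4 = 3, A_6 = 2. Minimum distance d = 2.

Enumerate all 2^3 = 8 messages m ∈ F_2^3.
For each, compute codeword c = mG in F_2^7, then tally its weight.
  m = 000 → c = 0000000, weight = 0.
  m = 100 → c = 0100111, weight = 4.
  m = 010 → c = 1111110, weight = 6.
  m = 110 → c = 1011001, weight = 4.
  m = 001 → c = 0000101, weight = 2.
  m = 101 → c = 0100010, weight = 2.
  m = 011 → c = 1111011, weight = 6.
  m = 111 → c = 1011100, weight = 4.
Tally weights:
  weight 0: 1 codewords.
  weight 2: 2 codewords.
  weight 4: 3 codewords.
  weight 6: 2 codewords.
Minimum distance d = smallest w > 0 with A_w > 0 = 2.
Sanity: Σ A_w = 8 = 2^3 = 8 ✓.


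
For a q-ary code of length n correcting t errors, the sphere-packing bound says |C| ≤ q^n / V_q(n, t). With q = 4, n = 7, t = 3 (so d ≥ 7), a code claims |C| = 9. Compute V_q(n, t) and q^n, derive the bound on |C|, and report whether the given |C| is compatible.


V_q(n, t) = 1156, q^n = 16384, Hamming bound = 14, |C| = 9 ≤ bound (satisfied).

Step 1: Compute V_q(n, t) = Σ_{j=0}^3 C(n, j) (q−1)^j.
  j = 0: C(7,0)·(3)^0 = 1·1 = 1.
  j = 1: C(7,1)·(3)^1 = 7·3 = 21.
  j = 2: C(7,2)·(3)^2 = 21·9 = 189.
  j = 3: C(7,3)·(3)^3 = 35·27 = 945.
  V_q(n, t) = 1 + 21 + 189 + 945 = 1156.
Step 2: q^n = 4^7 = 16384.
Step 3: Hamming bound ⌊q^n / V_q(n,t)⌋ = ⌊16384/1156⌋ = 14.
Step 4: Compare |C| = 9 to 14: satisfied.
The claimed |C| lies below the Hamming bound.


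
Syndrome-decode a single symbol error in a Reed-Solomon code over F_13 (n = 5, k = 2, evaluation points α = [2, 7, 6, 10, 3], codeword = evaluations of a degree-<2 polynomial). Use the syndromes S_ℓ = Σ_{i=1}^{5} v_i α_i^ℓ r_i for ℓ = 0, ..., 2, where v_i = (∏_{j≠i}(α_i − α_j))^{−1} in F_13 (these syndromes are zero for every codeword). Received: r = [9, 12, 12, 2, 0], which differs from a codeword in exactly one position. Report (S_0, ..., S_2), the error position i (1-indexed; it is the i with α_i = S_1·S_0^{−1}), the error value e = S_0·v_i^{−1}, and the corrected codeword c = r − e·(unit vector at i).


S = (7, 10, 5), error at position 2, error magnitude e = 9, c = [9, 3, 12, 2, 0].

Step 1: column multipliers v_i = (∏_{j≠i}(α_i − α_j))^{−1} mod 13.
  i = 1 (α = 2): (2−7)(2−6)(2−10)(2−3) = (−5)·(−4)·(−8)·(−1) = 160 ≡ 4, so v_1 = 4^{−1} = 10 (mod 13).
  i = 2 (α = 7): (7−2)(7−6)(7−10)(7−3) = 5·1·(−3)·4 = −60 ≡ 5, so v_2 = 5^{−1} = 8 (mod 13).
  i = 3 (α = 6): (6−2)(6−7)(6−10)(6−3) = 4·(−1)·(−4)·3 = 48 ≡ 9, so v_3 = 9^{−1} = 3 (mod 13).
  i = 4 (α = 10): (10−2)(10−7)(10−6)(10−3) = 8·3·4·7 = 672 ≡ 9, so v_4 = 9^{−1} = 3 (mod 13).
  i = 5 (α = 3): (3−2)(3−7)(3−6)(3−10) = 1·(−4)·(−3)·(−7) = −84 ≡ 7, so v_5 = 7^{−1} = 2 (mod 13).
  v = [10, 8, 3, 3, 2].
Step 2: syndromes of r = [9, 12, 12, 2, 0] (all sums mod 13).
  S_0 = Σ v_i r_i = 10·9 + 8·12 + 3·12 + 3·2 + 2·0 = 228 ≡ 7.
  S_1 = Σ v_i α_i r_i = 10·2·9 + 8·7·12 + 3·6·12 + 3·10·2 + 2·3·0 = 1128 ≡ 10.
  α_i^2 mod 13 = [4, 10, 10, 9, 9].
  S_2 = Σ v_i α_i^2 r_i = 10·4·9 + 8·10·12 + 3·10·12 + 3·9·2 + 2·9·0 = 1734 ≡ 5.
  S = (7, 10, 5) ≠ 0, so r is not a codeword (an error is present).
Step 3: locate the error. For a single error e at position i, S_ℓ = v_i·e·α_i^ℓ, so α_err = S_1/S_0.
  S_0^{−1} = 7^{−1} = 2 (mod 13), so α_err = 10·2 = 20 ≡ 7 = α_2. Error position i = 2.
  Consistency check: S_2/S_1 = 5·4 = 20 ≡ 7 = α_err ✓ (single-error assumption holds).
Step 4: error magnitude e = S_0/v_2 = S_0·∏_{j≠2}(α_2 − α_j) = 7·5 = 35 ≡ 9 (mod 13).
Step 5: correct position 2: c_2 = r_2 − e = 12 − 9 ≡ 3 (mod 13). Hence c = [9, 3, 12, 2, 0].
  Check: interpolating c through the α_i gives m(x) = 1 + 4·x (degree < 2) with m(α_i) = c_i for every i, so c is indeed a codeword.


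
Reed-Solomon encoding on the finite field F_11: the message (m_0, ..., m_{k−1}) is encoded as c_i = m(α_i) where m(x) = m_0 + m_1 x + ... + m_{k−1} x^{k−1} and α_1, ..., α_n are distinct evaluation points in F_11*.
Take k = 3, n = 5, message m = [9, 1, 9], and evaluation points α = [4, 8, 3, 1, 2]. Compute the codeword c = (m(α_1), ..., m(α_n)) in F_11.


c = [3, 10, 5, 8, 3]

Message polynomial: m(x) = 9 + 1·x + 9·x^2 (mod 11).
For each evaluation point α_i, compute m(α_i) mod 11:
  α_1 = 4: Horner steps 9 → 4 → 3, so m(4) = 3.
  α_2 = 8: Horner steps 9 → 7 → 10, so m(8) = 10.
  α_3 = 3: Horner steps 9 → 6 → 5, so m(3) = 5.
  α_4 = 1: Horner steps 9 → 10 → 8, so m(1) = 8.
  α_5 = 2: Horner steps 9 → 8 → 3, so m(2) = 3.
Codeword c = [3, 10, 5, 8, 3] ∈ F_11^5.


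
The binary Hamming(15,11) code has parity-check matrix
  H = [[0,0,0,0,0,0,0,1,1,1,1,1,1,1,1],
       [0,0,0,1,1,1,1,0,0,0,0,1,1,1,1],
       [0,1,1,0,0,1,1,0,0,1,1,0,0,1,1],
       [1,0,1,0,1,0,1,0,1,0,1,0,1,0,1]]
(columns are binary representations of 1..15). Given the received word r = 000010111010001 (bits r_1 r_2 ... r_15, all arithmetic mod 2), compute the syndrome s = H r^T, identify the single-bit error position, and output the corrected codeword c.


s = (0, 1, 1, 1)^T, error position = 7, corrected codeword c = 000010011010001

Compute s = H r^T mod 2 one row at a time:
  s_1 = 1 + 1 + 0 + 1 + 0 + 0 + 0 + 1 = 4 ≡ 0 (mod 2).
  s_2 = 0 + 1 + 0 + 1 + 0 + 0 + 0 + 1 = 3 ≡ 1 (mod 2).
  s_3 = 0 + 0 + 0 + 1 + 0 + 1 + 0 + 1 = 3 ≡ 1 (mod 2).
  s_4 = 0 + 0 + 1 + 1 + 1 + 1 + 0 + 1 = 5 ≡ 1 (mod 2).
s = (0, 1, 1, 1)^T — this equals column 7 of H (binary 0111), so error is at position 7.
Correct: flip bit 7 of r = 000010111010001 to get c = 000010011010001.


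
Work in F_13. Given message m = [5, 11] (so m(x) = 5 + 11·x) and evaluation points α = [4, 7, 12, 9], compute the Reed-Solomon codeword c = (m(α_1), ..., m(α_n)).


c = [10, 4, 7, 0]

Message polynomial: m(x) = 5 + 11·x (mod 13).
For each evaluation point α_i, compute m(α_i) mod 13:
  α_1 = 4: Horner steps 11 → 10, so m(4) = 10.
  α_2 = 7: Horner steps 11 → 4, so m(7) = 4.
  α_3 = 12: Horner steps 11 → 7, so m(12) = 7.
  α_4 = 9: Horner steps 11 → 0, so m(9) = 0.
Codeword c = [10, 4, 7, 0] ∈ F_13^4.


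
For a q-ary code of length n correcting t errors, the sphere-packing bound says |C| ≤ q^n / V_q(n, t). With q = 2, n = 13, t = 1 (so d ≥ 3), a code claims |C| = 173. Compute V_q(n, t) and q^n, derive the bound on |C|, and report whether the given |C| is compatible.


V_q(n, t) = 14, q^n = 8192, Hamming bound = 585, |C| = 173 ≤ bound (satisfied).

Step 1: Compute V_q(n, t) = Σ_{j=0}^1 C(n, j) (q−1)^j.
  j = 0: C(13,0)·(1)^0 = 1·1 = 1.
  j = 1: C(13,1)·(1)^1 = 13·1 = 13.
  V_q(n, t) = 1 + 13 = 14.
Step 2: q^n = 2^13 = 8192.
Step 3: Hamming bound ⌊q^n / V_q(n,t)⌋ = ⌊8192/14⌋ = 585.
Step 4: Compare |C| = 173 to 585: satisfied.
The claimed |C| lies below the Hamming bound.


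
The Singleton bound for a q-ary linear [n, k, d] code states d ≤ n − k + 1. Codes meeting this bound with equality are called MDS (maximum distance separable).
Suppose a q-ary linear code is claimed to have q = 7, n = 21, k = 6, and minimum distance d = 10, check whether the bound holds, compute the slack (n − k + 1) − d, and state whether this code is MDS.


Singleton RHS = n − k + 1 = 16, slack = 6, bound satisfied, not MDS.

Singleton bound: d ≤ n − k + 1.
Here n = 21, k = 6, so n − k + 1 = 16.
Given d = 10, check d ≤ 16: YES.
Slack = (n − k + 1) − d = 6.
The code is NOT MDS (slack = 6 > 0).
Description: the claimed parameters are [21, 6, 10]_7; such a code would be non-MDS.


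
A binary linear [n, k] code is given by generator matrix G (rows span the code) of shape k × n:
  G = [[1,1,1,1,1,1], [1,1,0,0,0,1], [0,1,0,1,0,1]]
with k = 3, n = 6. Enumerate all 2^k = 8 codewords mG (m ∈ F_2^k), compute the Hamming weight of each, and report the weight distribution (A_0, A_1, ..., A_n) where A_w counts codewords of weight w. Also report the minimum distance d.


Weight distribution: A_0 = 1, A_2 = 1, A_3 = 4, A_4 = 1, A_6 = 1. Minimum distance d = 2.

Enumerate all 2^3 = 8 messages m ∈ F_2^3.
For each, compute codeword c = mG in F_2^6, then tally its weight.
  m = 000 → c = 000000, weight = 0.
  m = 100 → c = 111111, weight = 6.
  m = 010 → c = 110001, weight = 3.
  m = 110 → c = 001110, weight = 3.
  m = 001 → c = 010101, weight = 3.
  m = 101 → c = 101010, weight = 3.
  m = 011 → c = 100100, weight = 2.
  m = 111 → c = 011011, weight = 4.
Tally weights:
  weight 0: 1 codewords.
  weight 2: 1 codewords.
  weight 3: 4 codewords.
  weight 4: 1 codewords.
  weight 6: 1 codewords.
Minimum distance d = smallest w > 0 with A_w > 0 = 2.
Sanity: Σ A_w = 8 = 2^3 = 8 ✓.


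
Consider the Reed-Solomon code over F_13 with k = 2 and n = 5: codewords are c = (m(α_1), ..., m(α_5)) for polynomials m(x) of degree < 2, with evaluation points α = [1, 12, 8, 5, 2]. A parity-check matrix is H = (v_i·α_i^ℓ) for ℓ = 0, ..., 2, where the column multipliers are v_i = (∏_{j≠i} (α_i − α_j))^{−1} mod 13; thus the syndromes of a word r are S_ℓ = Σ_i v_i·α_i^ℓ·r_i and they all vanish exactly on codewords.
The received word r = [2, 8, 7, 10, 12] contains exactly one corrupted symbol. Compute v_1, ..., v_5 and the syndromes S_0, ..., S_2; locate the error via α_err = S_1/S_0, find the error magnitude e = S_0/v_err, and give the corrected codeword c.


S = (4, 7, 9), error at position 4, error magnitude e = 7, c = [2, 8, 7, 3, 12].

Step 1: column multipliers v_i = (∏_{j≠i}(α_i − α_j))^{−1} mod 13.
  i = 1 (α = 1): (1−12)(1−8)(1−5)(1−2) = (−11)·(−7)·(−4)·(−1) = 308 ≡ 9, so v_1 = 9^{−1} = 3 (mod 13).
  i = 2 (α = 12): (12−1)(12−8)(12−5)(12−2) = 11·4·7·10 = 3080 ≡ 12, so v_2 = 12^{−1} = 12 (mod 13).
  i = 3 (α = 8): (8−1)(8−12)(8−5)(8−2) = 7·(−4)·3·6 = −504 ≡ 3, so v_3 = 3^{−1} = 9 (mod 13).
  i = 4 (α = 5): (5−1)(5−12)(5−8)(5−2) = 4·(−7)·(−3)·3 = 252 ≡ 5, so v_4 = 5^{−1} = 8 (mod 13).
  i = 5 (α = 2): (2−1)(2−12)(2−8)(2−5) = 1·(−10)·(−6)·(−3) = −180 ≡ 2, so v_5 = 2^{−1} = 7 (mod 13).
  v = [3, 12, 9, 8, 7].
Step 2: syndromes of r = [2, 8, 7, 10, 12] (all sums mod 13).
  S_0 = Σ v_i r_i = 3·2 + 12·8 + 9·7 + 8·10 + 7·12 = 329 ≡ 4.
  S_1 = Σ v_i α_i r_i = 3·1·2 + 12·12·8 + 9·8·7 + 8·5·10 + 7·2·12 = 2230 ≡ 7.
  α_i^2 mod 13 = [1, 1, 12, 12, 4].
  S_2 = Σ v_i α_i^2 r_i = 3·1·2 + 12·1·8 + 9·12·7 + 8·12·10 + 7·4·12 = 2154 ≡ 9.
  S = (4, 7, 9) ≠ 0, so r is not a codeword (an error is present).
Step 3: locate the error. For a single error e at position i, S_ℓ = v_i·e·α_i^ℓ, so α_err = S_1/S_0.
  S_0^{−1} = 4^{−1} = 10 (mod 13), so α_err = 7·10 = 70 ≡ 5 = α_4. Error position i = 4.
  Consistency check: S_2/S_1 = 9·2 = 18 ≡ 5 = α_err ✓ (single-error assumption holds).
Step 4: error magnitude e = S_0/v_4 = S_0·∏_{j≠4}(α_4 − α_j) = 4·5 = 20 ≡ 7 (mod 13).
Step 5: correct position 4: c_4 = r_4 − e = 10 − 7 ≡ 3 (mod 13). Hence c = [2, 8, 7, 3, 12].
  Check: interpolating c through the α_i gives m(x) = 5 + 10·x (degree < 2) with m(α_i) = c_i for every i, so c is indeed a codeword.


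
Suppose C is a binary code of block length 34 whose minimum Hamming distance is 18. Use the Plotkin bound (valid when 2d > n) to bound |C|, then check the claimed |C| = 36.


Plotkin bound M ≤ 18; given |C| = 36 > bound (violated).

Check applicability: 2d = 36, n = 34.
2d − n = 2 > 0, so Plotkin applies.
Compute d/(2d−n) = 18/2 ≈ 9.0000.
⌊d/(2d−n)⌋ = 9.
Plotkin bound: M ≤ 2·9 = 18.
Given |C| = 36, check: VIOLATED.
This |C| is above the Plotkin bound, so no binary code with n = 34, d = 18 and 36 codewords exists.


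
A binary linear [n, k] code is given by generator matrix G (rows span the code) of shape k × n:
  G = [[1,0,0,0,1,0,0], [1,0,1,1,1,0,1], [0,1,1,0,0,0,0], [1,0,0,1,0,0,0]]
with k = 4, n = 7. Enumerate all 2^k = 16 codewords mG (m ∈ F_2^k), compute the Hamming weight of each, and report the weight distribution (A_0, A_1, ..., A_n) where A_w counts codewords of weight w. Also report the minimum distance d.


Weight distribution: A_0 = 1, A_2 = 4, A_3 = 6, A_4 = 3, A_5 = 2. Minimum distance d = 2.

Enumerate all 2^4 = 16 messages m ∈ F_2^4.
For each, compute codeword c = mG in F_2^7, then tally its weight.
  m = 0000 → c = 0000000, weight = 0.
  m = 1000 → c = 1000100, weight = 2.
  m = 0100 → c = 1011101, weight = 5.
  m = 1100 → c = 0011001, weight = 3.
  m = 0010 → c = 0110000, weight = 2.
  m = 1010 → c = 1110100, weight = 4.
  m = 0110 → c = 1101101, weight = 5.
  m = 1110 → c = 0101001, weight = 3.
  m = 0001 → c = 1001000, weight = 2.
  m = 1001 → c = 0001100, weight = 2.
  m = 0101 → c = 0010101, weight = 3.
  m = 1101 → c = 1010001, weight = 3.
  m = 0011 → c = 1111000, weight = 4.
  m = 1011 → c = 0111100, weight = 4.
  m = 0111 → c = 0100101, weight = 3.
  m = 1111 → c = 1100001, weight = 3.
Tally weights:
  weight 0: 1 codewords.
  weight 2: 4 codewords.
  weight 3: 6 codewords.
  weight 4: 3 codewords.
  weight 5: 2 codewords.
Minimum distance d = smallest w > 0 with A_w > 0 = 2.
Sanity: Σ A_w = 16 = 2^4 = 16 ✓.


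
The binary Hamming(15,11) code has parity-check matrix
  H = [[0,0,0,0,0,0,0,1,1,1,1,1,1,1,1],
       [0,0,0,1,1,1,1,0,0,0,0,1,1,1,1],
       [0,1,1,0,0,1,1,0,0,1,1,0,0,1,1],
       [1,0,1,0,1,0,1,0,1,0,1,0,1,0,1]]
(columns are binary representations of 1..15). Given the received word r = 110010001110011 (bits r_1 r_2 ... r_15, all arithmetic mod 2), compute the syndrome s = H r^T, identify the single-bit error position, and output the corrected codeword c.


s = (1, 1, 1, 1)^T, error position = 15, corrected codeword c = 110010001110010

Compute s = H r^T mod 2 one row at a time:
  s_1 = 0 + 1 + 1 + 1 + 0 + 0 + 1 + 1 = 5 ≡ 1 (mod 2).
  s_2 = 0 + 1 + 0 + 0 + 0 + 0 + 1 + 1 = 3 ≡ 1 (mod 2).
  s_3 = 1 + 0 + 0 + 0 + 1 + 1 + 1 + 1 = 5 ≡ 1 (mod 2).
  s_4 = 1 + 0 + 1 + 0 + 1 + 1 + 0 + 1 = 5 ≡ 1 (mod 2).
s = (1, 1, 1, 1)^T — this equals column 15 of H (binary 1111), so error is at position 15.
Correct: flip bit 15 of r = 110010001110011 to get c = 110010001110010.


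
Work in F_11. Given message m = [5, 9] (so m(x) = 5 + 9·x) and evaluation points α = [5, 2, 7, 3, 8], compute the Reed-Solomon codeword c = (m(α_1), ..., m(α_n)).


c = [6, 1, 2, 10, 0]

Message polynomial: m(x) = 5 + 9·x (mod 11).
For each evaluation point α_i, compute m(α_i) mod 11:
  α_1 = 5: Horner steps 9 → 6, so m(5) = 6.
  α_2 = 2: Horner steps 9 → 1, so m(2) = 1.
  α_3 = 7: Horner steps 9 → 2, so m(7) = 2.
  α_4 = 3: Horner steps 9 → 10, so m(3) = 10.
  α_5 = 8: Horner steps 9 → 0, so m(8) = 0.
Codeword c = [6, 1, 2, 10, 0] ∈ F_11^5.


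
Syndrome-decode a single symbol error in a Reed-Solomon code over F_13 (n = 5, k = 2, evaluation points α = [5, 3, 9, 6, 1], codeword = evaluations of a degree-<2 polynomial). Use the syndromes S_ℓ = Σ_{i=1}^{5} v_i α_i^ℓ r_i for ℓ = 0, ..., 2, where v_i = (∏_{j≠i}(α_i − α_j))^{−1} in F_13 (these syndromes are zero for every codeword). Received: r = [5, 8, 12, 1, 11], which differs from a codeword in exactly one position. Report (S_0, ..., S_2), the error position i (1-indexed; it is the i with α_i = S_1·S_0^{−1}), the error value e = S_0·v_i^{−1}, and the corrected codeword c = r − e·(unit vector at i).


S = (8, 9, 2), error at position 4, error magnitude e = 4, c = [5, 8, 12, 10, 11].

Step 1: column multipliers v_i = (∏_{j≠i}(α_i − α_j))^{−1} mod 13.
  i = 1 (α = 5): (5−3)(5−9)(5−6)(5−1) = 2·(−4)·(−1)·4 = 32 ≡ 6, so v_1 = 6^{−1} = 11 (mod 13).
  i = 2 (α = 3): (3−5)(3−9)(3−6)(3−1) = (−2)·(−6)·(−3)·2 = −72 ≡ 6, so v_2 = 6^{−1} = 11 (mod 13).
  i = 3 (α = 9): (9−5)(9−3)(9−6)(9−1) = 4·6·3·8 = 576 ≡ 4, so v_3 = 4^{−1} = 10 (mod 13).
  i = 4 (α = 6): (6−5)(6−3)(6−9)(6−1) = 1·3·(−3)·5 = −45 ≡ 7, so v_4 = 7^{−1} = 2 (mod 13).
  i = 5 (α = 1): (1−5)(1−3)(1−9)(1−6) = (−4)·(−2)·(−8)·(−5) = 320 ≡ 8, so v_5 = 8^{−1} = 5 (mod 13).
  v = [11, 11, 10, 2, 5].
Step 2: syndromes of r = [5, 8, 12, 1, 11] (all sums mod 13).
  S_0 = Σ v_i r_i = 11·5 + 11·8 + 10·12 + 2·1 + 5·11 = 320 ≡ 8.
  S_1 = Σ v_i α_i r_i = 11·5·5 + 11·3·8 + 10·9·12 + 2·6·1 + 5·1·11 = 1686 ≡ 9.
  α_i^2 mod 13 = [12, 9, 3, 10, 1].
  S_2 = Σ v_i α_i^2 r_i = 11·12·5 + 11·9·8 + 10·3·12 + 2·10·1 + 5·1·11 = 1887 ≡ 2.
  S = (8, 9, 2) ≠ 0, so r is not a codeword (an error is present).
Step 3: locate the error. For a single error e at position i, S_ℓ = v_i·e·α_i^ℓ, so α_err = S_1/S_0.
  S_0^{−1} = 8^{−1} = 5 (mod 13), so α_err = 9·5 = 45 ≡ 6 = α_4. Error position i = 4.
  Consistency check: S_2/S_1 = 2·3 = 6 ≡ 6 = α_err ✓ (single-error assumption holds).
Step 4: error magnitude e = S_0/v_4 = S_0·∏_{j≠4}(α_4 − α_j) = 8·7 = 56 ≡ 4 (mod 13).
Step 5: correct position 4: c_4 = r_4 − e = 1 − 4 ≡ 10 (mod 13). Hence c = [5, 8, 12, 10, 11].
  Check: interpolating c through the α_i gives m(x) = 6 + 5·x (degree < 2) with m(α_i) = c_i for every i, so c is indeed a codeword.


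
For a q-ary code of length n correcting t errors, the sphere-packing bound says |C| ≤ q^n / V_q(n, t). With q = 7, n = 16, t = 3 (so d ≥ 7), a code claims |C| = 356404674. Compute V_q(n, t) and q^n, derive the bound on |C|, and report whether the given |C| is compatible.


V_q(n, t) = 125377, q^n = 33232930569601, Hamming bound = 265064011, |C| = 356404674 > bound (violated).

Step 1: Compute V_q(n, t) = Σ_{j=0}^3 C(n, j) (q−1)^j.
  j = 0: C(16,0)·(6)^0 = 1·1 = 1.
  j = 1: C(16,1)·(6)^1 = 16·6 = 96.
  j = 2: C(16,2)·(6)^2 = 120·36 = 4320.
  j = 3: C(16,3)·(6)^3 = 560·216 = 120960.
  V_q(n, t) = 1 + 96 + 4320 + 120960 = 125377.
Step 2: q^n = 7^16 = 33232930569601.
Step 3: Hamming bound ⌊q^n / V_q(n,t)⌋ = ⌊33232930569601/125377⌋ = 265064011.
Step 4: Compare |C| = 356404674 to 265064011: violated.
The claimed |C| lies above the Hamming bound, so no 7-ary code of length 16 with d ≥ 7 can have 356404674 codewords.


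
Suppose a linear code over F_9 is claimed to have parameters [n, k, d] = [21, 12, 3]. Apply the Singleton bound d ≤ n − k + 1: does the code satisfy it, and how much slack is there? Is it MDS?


Singleton RHS = n − k + 1 = 10, slack = 7, bound satisfied, not MDS.

Singleton bound: d ≤ n − k + 1.
Here n = 21, k = 12, so n − k + 1 = 10.
Given d = 3, check d ≤ 10: YES.
Slack = (n − k + 1) − d = 7.
The code is NOT MDS (slack = 7 > 0).
Description: the claimed parameters are [21, 12, 3]_9; such a code would be non-MDS.


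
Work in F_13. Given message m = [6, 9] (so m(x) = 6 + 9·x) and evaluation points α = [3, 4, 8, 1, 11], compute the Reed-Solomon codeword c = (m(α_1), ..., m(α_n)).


c = [7, 3, 0, 2, 1]

Message polynomial: m(x) = 6 + 9·x (mod 13).
For each evaluation point α_i, compute m(α_i) mod 13:
  α_1 = 3: Horner steps 9 → 7, so m(3) = 7.
  α_2 = 4: Horner steps 9 → 3, so m(4) = 3.
  α_3 = 8: Horner steps 9 → 0, so m(8) = 0.
  α_4 = 1: Horner steps 9 → 2, so m(1) = 2.
  α_5 = 11: Horner steps 9 → 1, so m(11) = 1.
Codeword c = [7, 3, 0, 2, 1] ∈ F_13^5.


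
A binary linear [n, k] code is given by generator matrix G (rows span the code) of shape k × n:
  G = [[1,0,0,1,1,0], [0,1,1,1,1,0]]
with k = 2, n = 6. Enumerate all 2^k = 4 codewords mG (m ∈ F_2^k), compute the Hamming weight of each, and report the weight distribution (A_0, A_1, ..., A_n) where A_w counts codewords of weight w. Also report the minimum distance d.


Weight distribution: A_0 = 1, A_3 = 2, A_4 = 1. Minimum distance d = 3.

Enumerate all 2^2 = 4 messages m ∈ F_2^2.
For each, compute codeword c = mG in F_2^6, then tally its weight.
  m = 00 → c = 000000, weight = 0.
  m = 10 → c = 100110, weight = 3.
  m = 01 → c = 011110, weight = 4.
  m = 11 → c = 111000, weight = 3.
Tally weights:
  weight 0: 1 codewords.
  weight 3: 2 codewords.
  weight 4: 1 codewords.
Minimum distance d = smallest w > 0 with A_w > 0 = 3.
Sanity: Σ A_w = 4 = 2^2 = 4 ✓.


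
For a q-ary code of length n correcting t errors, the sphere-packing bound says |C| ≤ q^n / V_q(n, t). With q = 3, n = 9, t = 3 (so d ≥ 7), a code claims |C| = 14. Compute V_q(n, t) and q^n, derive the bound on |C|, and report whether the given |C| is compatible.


V_q(n, t) = 835, q^n = 19683, Hamming bound = 23, |C| = 14 ≤ bound (satisfied).

Step 1: Compute V_q(n, t) = Σ_{j=0}^3 C(n, j) (q−1)^j.
  j = 0: C(9,0)·(2)^0 = 1·1 = 1.
  j = 1: C(9,1)·(2)^1 = 9·2 = 18.
  j = 2: C(9,2)·(2)^2 = 36·4 = 144.
  j = 3: C(9,3)·(2)^3 = 84·8 = 672.
  V_q(n, t) = 1 + 18 + 144 + 672 = 835.
Step 2: q^n = 3^9 = 19683.
Step 3: Hamming bound ⌊q^n / V_q(n,t)⌋ = ⌊19683/835⌋ = 23.
Step 4: Compare |C| = 14 to 23: satisfied.
The claimed |C| lies below the Hamming bound.


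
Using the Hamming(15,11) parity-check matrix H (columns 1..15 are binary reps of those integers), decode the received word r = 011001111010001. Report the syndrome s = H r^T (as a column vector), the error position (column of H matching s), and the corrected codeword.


s = (0, 1, 0, 1)^T, error position = 5, corrected codeword c = 011011111010001

Compute s = H r^T mod 2 one row at a time:
  s_1 = 1 + 1 + 0 + 1 + 0 + 0 + 0 + 1 = 4 ≡ 0 (mod 2).
  s_2 = 0 + 0 + 1 + 1 + 0 + 0 + 0 + 1 = 3 ≡ 1 (mod 2).
  s_3 = 1 + 1 + 1 + 1 + 0 + 1 + 0 + 1 = 6 ≡ 0 (mod 2).
  s_4 = 0 + 1 + 0 + 1 + 1 + 1 + 0 + 1 = 5 ≡ 1 (mod 2).
s = (0, 1, 0, 1)^T — this equals column 5 of H (binary 0101), so error is at position 5.
Correct: flip bit 5 of r = 011001111010001 to get c = 011011111010001.


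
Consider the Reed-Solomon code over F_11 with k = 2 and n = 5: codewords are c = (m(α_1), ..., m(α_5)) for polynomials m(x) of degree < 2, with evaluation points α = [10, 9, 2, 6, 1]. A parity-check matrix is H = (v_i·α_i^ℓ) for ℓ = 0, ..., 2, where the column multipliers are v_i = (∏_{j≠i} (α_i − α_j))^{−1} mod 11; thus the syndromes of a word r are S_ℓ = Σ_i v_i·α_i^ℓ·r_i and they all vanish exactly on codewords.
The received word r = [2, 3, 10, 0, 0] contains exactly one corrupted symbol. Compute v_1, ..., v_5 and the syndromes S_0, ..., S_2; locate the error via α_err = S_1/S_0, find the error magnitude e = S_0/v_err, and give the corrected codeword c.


S = (3, 7, 9), error at position 4, error magnitude e = 5, c = [2, 3, 10, 6, 0].

Step 1: column multipliers v_i = (∏_{j≠i}(α_i − α_j))^{−1} mod 11.
  i = 1 (α = 10): (10−9)(10−2)(10−6)(10−1) = 1·8·4·9 = 288 ≡ 2, so v_1 = 2^{−1} = 6 (mod 11).
  i = 2 (α = 9): (9−10)(9−2)(9−6)(9−1) = (−1)·7·3·8 = −168 ≡ 8, so v_2 = 8^{−1} = 7 (mod 11).
  i = 3 (α = 2): (2−10)(2−9)(2−6)(2−1) = (−8)·(−7)·(−4)·1 = −224 ≡ 7, so v_3 = 7^{−1} = 8 (mod 11).
  i = 4 (α = 6): (6−10)(6−9)(6−2)(6−1) = (−4)·(−3)·4·5 = 240 ≡ 9, so v_4 = 9^{−1} = 5 (mod 11).
  i = 5 (α = 1): (1−10)(1−9)(1−2)(1−6) = (−9)·(−8)·(−1)·(−5) = 360 ≡ 8, so v_5 = 8^{−1} = 7 (mod 11).
  v = [6, 7, 8, 5, 7].
Step 2: syndromes of r = [2, 3, 10, 0, 0] (all sums mod 11).
  S_0 = Σ v_i r_i = 6·2 + 7·3 + 8·10 + 5·0 + 7·0 = 113 ≡ 3.
  S_1 = Σ v_i α_i r_i = 6·10·2 + 7·9·3 + 8·2·10 + 5·6·0 + 7·1·0 = 469 ≡ 7.
  α_i^2 mod 11 = [1, 4, 4, 3, 1].
  S_2 = Σ v_i α_i^2 r_i = 6·1·2 + 7·4·3 + 8·4·10 + 5·3·0 + 7·1·0 = 416 ≡ 9.
  S = (3, 7, 9) ≠ 0, so r is not a codeword (an error is present).
Step 3: locate the error. For a single error e at position i, S_ℓ = v_i·e·α_i^ℓ, so α_err = S_1/S_0.
  S_0^{−1} = 3^{−1} = 4 (mod 11), so α_err = 7·4 = 28 ≡ 6 = α_4. Error position i = 4.
  Consistency check: S_2/S_1 = 9·8 = 72 ≡ 6 = α_err ✓ (single-error assumption holds).
Step 4: error magnitude e = S_0/v_4 = S_0·∏_{j≠4}(α_4 − α_j) = 3·9 = 27 ≡ 5 (mod 11).
Step 5: correct position 4: c_4 = r_4 − e = 0 − 5 ≡ 6 (mod 11). Hence c = [2, 3, 10, 6, 0].
  Check: interpolating c through the α_i gives m(x) = 1 + 10·x (degree < 2) with m(α_i) = c_i for every i, so c is indeed a codeword.


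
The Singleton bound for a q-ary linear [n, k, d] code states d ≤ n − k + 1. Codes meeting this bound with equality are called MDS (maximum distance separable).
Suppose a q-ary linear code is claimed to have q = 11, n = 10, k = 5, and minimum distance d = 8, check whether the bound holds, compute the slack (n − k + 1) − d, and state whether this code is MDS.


Singleton RHS = n − k + 1 = 6, slack = -2, bound violated (no such code; not MDS).

Singleton bound: d ≤ n − k + 1.
Here n = 10, k = 5, so n − k + 1 = 6.
Given d = 8, check d ≤ 6: NO.
Slack = (n − k + 1) − d = -2.
The slack is negative: d = 8 exceeds n − k + 1 = 6 by 2, so the Singleton bound is violated and no linear [10, 5, 8]_11 code can exist. In particular it is not MDS (MDS requires d = n − k + 1 exactly).
Description: the claimed parameters are [10, 5, 8]_11; such a code would be impossible (violates the Singleton bound).


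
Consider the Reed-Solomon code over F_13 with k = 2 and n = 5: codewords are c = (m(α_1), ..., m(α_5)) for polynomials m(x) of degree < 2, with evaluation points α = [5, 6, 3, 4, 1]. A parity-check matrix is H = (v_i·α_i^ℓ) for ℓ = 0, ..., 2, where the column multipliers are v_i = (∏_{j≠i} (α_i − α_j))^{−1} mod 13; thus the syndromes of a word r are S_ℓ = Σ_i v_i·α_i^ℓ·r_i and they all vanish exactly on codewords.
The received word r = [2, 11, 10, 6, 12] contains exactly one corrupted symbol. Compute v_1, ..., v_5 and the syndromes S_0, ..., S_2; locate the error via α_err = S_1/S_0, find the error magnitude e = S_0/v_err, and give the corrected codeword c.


S = (11, 11, 11), error at position 5, error magnitude e = 7, c = [2, 11, 10, 6, 5].

Step 1: column multipliers v_i = (∏_{j≠i}(α_i − α_j))^{−1} mod 13.
  i = 1 (α = 5): (5−6)(5−3)(5−4)(5−1) = (−1)·2·1·4 = −8 ≡ 5, so v_1 = 5^{−1} = 8 (mod 13).
  i = 2 (α = 6): (6−5)(6−3)(6−4)(6−1) = 1·3·2·5 = 30 ≡ 4, so v_2 = 4^{−1} = 10 (mod 13).
  i = 3 (α = 3): (3−5)(3−6)(3−4)(3−1) = (−2)·(−3)·(−1)·2 = −12 ≡ 1, so v_3 = 1^{−1} = 1 (mod 13).
  i = 4 (α = 4): (4−5)(4−6)(4−3)(4−1) = (−1)·(−2)·1·3 = 6 ≡ 6, so v_4 = 6^{−1} = 11 (mod 13).
  i = 5 (α = 1): (1−5)(1−6)(1−3)(1−4) = (−4)·(−5)·(−2)·(−3) = 120 ≡ 3, so v_5 = 3^{−1} = 9 (mod 13).
  v = [8, 10, 1, 11, 9].
Step 2: syndromes of r = [2, 11, 10, 6, 12] (all sums mod 13).
  S_0 = Σ v_i r_i = 8·2 + 10·11 + 1·10 + 11·6 + 9·12 = 310 ≡ 11.
  S_1 = Σ v_i α_i r_i = 8·5·2 + 10·6·11 + 1·3·10 + 11·4·6 + 9·1·12 = 1142 ≡ 11.
  α_i^2 mod 13 = [12, 10, 9, 3, 1].
  S_2 = Σ v_i α_i^2 r_i = 8·12·2 + 10·10·11 + 1·9·10 + 11·3·6 + 9·1·12 = 1688 ≡ 11.
  S = (11, 11, 11) ≠ 0, so r is not a codeword (an error is present).
Step 3: locate the error. For a single error e at position i, S_ℓ = v_i·e·α_i^ℓ, so α_err = S_1/S_0.
  S_0^{−1} = 11^{−1} = 6 (mod 13), so α_err = 11·6 = 66 ≡ 1 = α_5. Error position i = 5.
  Consistency check: S_2/S_1 = 11·6 = 66 ≡ 1 = α_err ✓ (single-error assumption holds).
Step 4: error magnitude e = S_0/v_5 = S_0·∏_{j≠5}(α_5 − α_j) = 11·3 = 33 ≡ 7 (mod 13).
Step 5: correct position 5: c_5 = r_5 − e = 12 − 7 ≡ 5 (mod 13). Hence c = [2, 11, 10, 6, 5].
  Check: interpolating c through the α_i gives m(x) = 9 + 9·x (degree < 2) with m(α_i) = c_i for every i, so c is indeed a codeword.


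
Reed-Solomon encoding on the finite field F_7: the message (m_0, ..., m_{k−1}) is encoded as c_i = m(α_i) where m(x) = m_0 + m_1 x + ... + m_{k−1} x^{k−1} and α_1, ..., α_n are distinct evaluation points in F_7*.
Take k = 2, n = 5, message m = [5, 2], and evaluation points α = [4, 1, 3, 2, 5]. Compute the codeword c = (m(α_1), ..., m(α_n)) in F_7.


c = [6, 0, 4, 2, 1]

Message polynomial: m(x) = 5 + 2·x (mod 7).
For each evaluation point α_i, compute m(α_i) mod 7:
  α_1 = 4: Horner steps 2 → 6, so m(4) = 6.
  α_2 = 1: Horner steps 2 → 0, so m(1) = 0.
  α_3 = 3: Horner steps 2 → 4, so m(3) = 4.
  α_4 = 2: Horner steps 2 → 2, so m(2) = 2.
  α_5 = 5: Horner steps 2 → 1, so m(5) = 1.
Codeword c = [6, 0, 4, 2, 1] ∈ F_7^5.


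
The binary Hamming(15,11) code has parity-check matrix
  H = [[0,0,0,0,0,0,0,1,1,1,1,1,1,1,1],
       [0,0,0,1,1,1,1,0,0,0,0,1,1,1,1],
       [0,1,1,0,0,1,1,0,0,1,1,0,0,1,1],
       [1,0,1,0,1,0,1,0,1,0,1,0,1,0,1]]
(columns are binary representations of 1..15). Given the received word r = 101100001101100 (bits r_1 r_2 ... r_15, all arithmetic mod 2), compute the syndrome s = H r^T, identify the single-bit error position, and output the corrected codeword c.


s = (0, 1, 0, 0)^T, error position = 4, corrected codeword c = 101000001101100

Compute s = H r^T mod 2 one row at a time:
  s_1 = 0 + 1 + 1 + 0 + 1 + 1 + 0 + 0 = 4 ≡ 0 (mod 2).
  s_2 = 1 + 0 + 0 + 0 + 1 + 1 + 0 + 0 = 3 ≡ 1 (mod 2).
  s_3 = 0 + 1 + 0 + 0 + 1 + 0 + 0 + 0 = 2 ≡ 0 (mod 2).
  s_4 = 1 + 1 + 0 + 0 + 1 + 0 + 1 + 0 = 4 ≡ 0 (mod 2).
s = (0, 1, 0, 0)^T — this equals column 4 of H (binary 0100), so error is at position 4.
Correct: flip bit 4 of r = 101100001101100 to get c = 101000001101100.


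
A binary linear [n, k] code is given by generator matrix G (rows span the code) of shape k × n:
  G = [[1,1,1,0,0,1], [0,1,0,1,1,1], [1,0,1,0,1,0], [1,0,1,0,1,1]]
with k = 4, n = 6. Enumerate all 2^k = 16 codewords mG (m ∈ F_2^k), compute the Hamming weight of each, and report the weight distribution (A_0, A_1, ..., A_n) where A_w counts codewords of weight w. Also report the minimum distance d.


Weight distribution: A_0 = 1, A_1 = 2, A_2 = 2, A_3 = 4, A_4 = 5, A_5 = 2. Minimum distance d = 1.

Enumerate all 2^4 = 16 messages m ∈ F_2^4.
For each, compute codeword c = mG in F_2^6, then tally its weight.
  m = 0000 → c = 000000, weight = 0.
  m = 1000 → c = 111001, weight = 4.
  m = 0100 → c = 010111, weight = 4.
  m = 1100 → c = 101110, weight = 4.
  m = 0010 → c = 101010, weight = 3.
  m = 1010 → c = 010011, weight = 3.
  m = 0110 → c = 111101, weight = 5.
  m = 1110 → c = 000100, weight = 1.
  m = 0001 → c = 101011, weight = 4.
  m = 1001 → c = 010010, weight = 2.
  m = 0101 → c = 111100, weight = 4.
  m = 1101 → c = 000101, weight = 2.
  m = 0011 → c = 000001, weight = 1.
  m = 1011 → c = 111000, weight = 3.
  m = 0111 → c = 010110, weight = 3.
  m = 1111 → c = 101111, weight = 5.
Tally weights:
  weight 0: 1 codewords.
  weight 1: 2 codewords.
  weight 2: 2 codewords.
  weight 3: 4 codewords.
  weight 4: 5 codewords.
  weight 5: 2 codewords.
Minimum distance d = smallest w > 0 with A_w > 0 = 1.
Sanity: Σ A_w = 16 = 2^4 = 16 ✓.


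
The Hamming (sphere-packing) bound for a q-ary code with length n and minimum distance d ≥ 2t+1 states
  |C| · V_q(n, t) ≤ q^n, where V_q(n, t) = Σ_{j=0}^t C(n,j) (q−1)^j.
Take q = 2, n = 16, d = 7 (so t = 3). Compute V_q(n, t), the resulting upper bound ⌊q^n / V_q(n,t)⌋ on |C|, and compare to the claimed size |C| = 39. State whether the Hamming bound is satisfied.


V_q(n, t) = 697, q^n = 65536, Hamming bound = 94, |C| = 39 ≤ bound (satisfied).

Step 1: Compute V_q(n, t) = Σ_{j=0}^3 C(n, j) (q−1)^j.
  j = 0: C(16,0)·(1)^0 = 1·1 = 1.
  j = 1: C(16,1)·(1)^1 = 16·1 = 16.
  j = 2: C(16,2)·(1)^2 = 120·1 = 120.
  j = 3: C(16,3)·(1)^3 = 560·1 = 560.
  V_q(n, t) = 1 + 16 + 120 + 560 = 697.
Step 2: q^n = 2^16 = 65536.
Step 3: Hamming bound ⌊q^n / V_q(n,t)⌋ = ⌊65536/697⌋ = 94.
Step 4: Compare |C| = 39 to 94: satisfied.
The claimed |C| lies below the Hamming bound.


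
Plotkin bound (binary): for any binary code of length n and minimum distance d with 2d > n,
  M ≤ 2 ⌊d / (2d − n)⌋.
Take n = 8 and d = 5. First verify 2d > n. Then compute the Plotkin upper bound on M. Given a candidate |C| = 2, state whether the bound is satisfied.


Plotkin bound M ≤ 4; given |C| = 2 ≤ bound (satisfied).

Check applicability: 2d = 10, n = 8.
2d − n = 2 > 0, so Plotkin applies.
Compute d/(2d−n) = 5/2 ≈ 2.5000.
⌊d/(2d−n)⌋ = 2.
Plotkin bound: M ≤ 2·2 = 4.
Given |C| = 2, check: satisfied.
This |C| is below the Plotkin bound.


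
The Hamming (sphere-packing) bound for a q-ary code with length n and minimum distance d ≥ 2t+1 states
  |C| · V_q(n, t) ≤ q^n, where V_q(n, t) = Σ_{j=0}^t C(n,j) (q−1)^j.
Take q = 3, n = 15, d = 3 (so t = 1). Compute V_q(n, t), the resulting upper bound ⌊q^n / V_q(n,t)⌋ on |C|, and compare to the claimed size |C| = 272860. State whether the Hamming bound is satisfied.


V_q(n, t) = 31, q^n = 14348907, Hamming bound = 462867, |C| = 272860 ≤ bound (satisfied).

Step 1: Compute V_q(n, t) = Σ_{j=0}^1 C(n, j) (q−1)^j.
  j = 0: C(15,0)·(2)^0 = 1·1 = 1.
  j = 1: C(15,1)·(2)^1 = 15·2 = 30.
  V_q(n, t) = 1 + 30 = 31.
Step 2: q^n = 3^15 = 14348907.
Step 3: Hamming bound ⌊q^n / V_q(n,t)⌋ = ⌊14348907/31⌋ = 462867.
Step 4: Compare |C| = 272860 to 462867: satisfied.
The claimed |C| lies below the Hamming bound.


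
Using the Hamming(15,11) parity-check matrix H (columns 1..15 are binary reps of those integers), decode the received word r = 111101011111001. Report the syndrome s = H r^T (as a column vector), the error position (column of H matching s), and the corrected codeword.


s = (0, 0, 0, 1)^T, error position = 1, corrected codeword c = 011101011111001

Compute s = H r^T mod 2 one row at a time:
  s_1 = 1 + 1 + 1 + 1 + 1 + 0 + 0 + 1 = 6 ≡ 0 (mod 2).
  s_2 = 1 + 0 + 1 + 0 + 1 + 0 + 0 + 1 = 4 ≡ 0 (mod 2).
  s_3 = 1 + 1 + 1 + 0 + 1 + 1 + 0 + 1 = 6 ≡ 0 (mod 2).
  s_4 = 1 + 1 + 0 + 0 + 1 + 1 + 0 + 1 = 5 ≡ 1 (mod 2).
s = (0, 0, 0, 1)^T — this equals column 1 of H (binary 0001), so error is at position 1.
Correct: flip bit 1 of r = 111101011111001 to get c = 011101011111001.


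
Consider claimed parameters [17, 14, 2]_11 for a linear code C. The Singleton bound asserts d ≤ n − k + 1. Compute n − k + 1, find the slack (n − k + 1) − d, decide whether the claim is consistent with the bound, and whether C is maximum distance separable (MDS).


Singleton RHS = n − k + 1 = 4, slack = 2, bound satisfied, not MDS.

Singleton bound: d ≤ n − k + 1.
Here n = 17, k = 14, so n − k + 1 = 4.
Given d = 2, check d ≤ 4: YES.
Slack = (n − k + 1) − d = 2.
The code is NOT MDS (slack = 2 > 0).
Description: the claimed parameters are [17, 14, 2]_11; such a code would be non-MDS.


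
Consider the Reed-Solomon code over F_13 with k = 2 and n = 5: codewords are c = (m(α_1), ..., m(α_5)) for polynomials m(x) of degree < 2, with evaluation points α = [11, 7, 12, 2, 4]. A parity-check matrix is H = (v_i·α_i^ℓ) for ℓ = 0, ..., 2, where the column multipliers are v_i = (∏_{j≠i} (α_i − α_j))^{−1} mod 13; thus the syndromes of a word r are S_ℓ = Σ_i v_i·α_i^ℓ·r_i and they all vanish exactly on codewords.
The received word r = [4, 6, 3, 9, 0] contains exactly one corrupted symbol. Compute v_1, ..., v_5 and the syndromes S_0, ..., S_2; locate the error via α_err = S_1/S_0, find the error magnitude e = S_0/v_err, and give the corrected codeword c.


S = (2, 9, 8), error at position 1, error magnitude e = 3, c = [1, 6, 3, 9, 0].

Step 1: column multipliers v_i = (∏_{j≠i}(α_i − α_j))^{−1} mod 13.
  i = 1 (α = 11): (11−7)(11−12)(11−2)(11−4) = 4·(−1)·9·7 = −252 ≡ 8, so v_1 = 8^{−1} = 5 (mod 13).
  i = 2 (α = 7): (7−11)(7−12)(7−2)(7−4) = (−4)·(−5)·5·3 = 300 ≡ 1, so v_2 = 1^{−1} = 1 (mod 13).
  i = 3 (α = 12): (12−11)(12−7)(12−2)(12−4) = 1·5·10·8 = 400 ≡ 10, so v_3 = 10^{−1} = 4 (mod 13).
  i = 4 (α = 2): (2−11)(2−7)(2−12)(2−4) = (−9)·(−5)·(−10)·(−2) = 900 ≡ 3, so v_4 = 3^{−1} = 9 (mod 13).
  i = 5 (α = 4): (4−11)(4−7)(4−12)(4−2) = (−7)·(−3)·(−8)·2 = −336 ≡ 2, so v_5 = 2^{−1} = 7 (mod 13).
  v = [5, 1, 4, 9, 7].
Step 2: syndromes of r = [4, 6, 3, 9, 0] (all sums mod 13).
  S_0 = Σ v_i r_i = 5·4 + 1·6 + 4·3 + 9·9 + 7·0 = 119 ≡ 2.
  S_1 = Σ v_i α_i r_i = 5·11·4 + 1·7·6 + 4·12·3 + 9·2·9 + 7·4·0 = 568 ≡ 9.
  α_i^2 mod 13 = [4, 10, 1, 4, 3].
  S_2 = Σ v_i α_i^2 r_i = 5·4·4 + 1·10·6 + 4·1·3 + 9·4·9 + 7·3·0 = 476 ≡ 8.
  S = (2, 9, 8) ≠ 0, so r is not a codeword (an error is present).
Step 3: locate the error. For a single error e at position i, S_ℓ = v_i·e·α_i^ℓ, so α_err = S_1/S_0.
  S_0^{−1} = 2^{−1} = 7 (mod 13), so α_err = 9·7 = 63 ≡ 11 = α_1. Error position i = 1.
  Consistency check: S_2/S_1 = 8·3 = 24 ≡ 11 = α_err ✓ (single-error assumption holds).
Step 4: error magnitude e = S_0/v_1 = S_0·∏_{j≠1}(α_1 − α_j) = 2·8 = 16 ≡ 3 (mod 13).
Step 5: correct position 1: c_1 = r_1 − e = 4 − 3 ≡ 1 (mod 13). Hence c = [1, 6, 3, 9, 0].
  Check: interpolating c through the α_i gives m(x) = 5 + 2·x (degree < 2) with m(α_i) = c_i for every i, so c is indeed a codeword.
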